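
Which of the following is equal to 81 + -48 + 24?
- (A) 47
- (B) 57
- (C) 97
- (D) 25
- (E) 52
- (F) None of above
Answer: B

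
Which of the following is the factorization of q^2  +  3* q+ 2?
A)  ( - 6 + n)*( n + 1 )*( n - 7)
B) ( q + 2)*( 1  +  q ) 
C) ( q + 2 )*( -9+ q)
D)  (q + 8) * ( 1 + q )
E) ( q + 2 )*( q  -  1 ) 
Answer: B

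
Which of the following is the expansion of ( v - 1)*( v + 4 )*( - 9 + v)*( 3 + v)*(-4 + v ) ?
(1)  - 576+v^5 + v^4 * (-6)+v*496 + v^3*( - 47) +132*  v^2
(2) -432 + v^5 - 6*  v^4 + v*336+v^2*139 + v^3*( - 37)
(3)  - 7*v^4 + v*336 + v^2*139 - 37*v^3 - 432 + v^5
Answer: 3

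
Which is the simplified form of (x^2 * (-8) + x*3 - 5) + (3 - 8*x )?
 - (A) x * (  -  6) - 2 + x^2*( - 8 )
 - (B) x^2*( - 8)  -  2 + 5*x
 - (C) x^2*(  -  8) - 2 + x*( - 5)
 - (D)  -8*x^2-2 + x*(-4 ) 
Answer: C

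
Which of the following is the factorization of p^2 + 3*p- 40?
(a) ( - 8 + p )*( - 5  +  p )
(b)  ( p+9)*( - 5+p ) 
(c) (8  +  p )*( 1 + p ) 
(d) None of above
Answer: d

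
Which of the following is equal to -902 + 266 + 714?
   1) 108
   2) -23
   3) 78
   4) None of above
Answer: 3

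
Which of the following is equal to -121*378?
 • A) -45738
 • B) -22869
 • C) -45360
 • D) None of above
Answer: A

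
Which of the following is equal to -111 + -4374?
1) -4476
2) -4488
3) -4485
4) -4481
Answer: 3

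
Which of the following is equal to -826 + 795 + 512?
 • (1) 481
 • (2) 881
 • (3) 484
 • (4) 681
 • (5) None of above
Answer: 1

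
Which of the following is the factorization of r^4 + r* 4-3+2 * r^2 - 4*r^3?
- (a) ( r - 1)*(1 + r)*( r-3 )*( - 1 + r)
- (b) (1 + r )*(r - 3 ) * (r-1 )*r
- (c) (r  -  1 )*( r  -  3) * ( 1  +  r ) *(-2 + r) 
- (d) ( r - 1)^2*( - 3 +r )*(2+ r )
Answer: a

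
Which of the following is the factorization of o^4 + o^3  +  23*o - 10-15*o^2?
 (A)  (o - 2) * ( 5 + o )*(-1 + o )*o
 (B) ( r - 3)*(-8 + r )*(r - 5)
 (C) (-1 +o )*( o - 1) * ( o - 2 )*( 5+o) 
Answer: C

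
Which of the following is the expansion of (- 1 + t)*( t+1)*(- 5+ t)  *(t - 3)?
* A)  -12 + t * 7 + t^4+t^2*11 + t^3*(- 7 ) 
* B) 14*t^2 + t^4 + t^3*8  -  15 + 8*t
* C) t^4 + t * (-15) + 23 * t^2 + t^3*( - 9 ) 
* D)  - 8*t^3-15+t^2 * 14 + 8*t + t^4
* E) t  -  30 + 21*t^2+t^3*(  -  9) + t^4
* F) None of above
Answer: D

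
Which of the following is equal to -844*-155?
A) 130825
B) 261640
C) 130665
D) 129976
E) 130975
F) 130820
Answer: F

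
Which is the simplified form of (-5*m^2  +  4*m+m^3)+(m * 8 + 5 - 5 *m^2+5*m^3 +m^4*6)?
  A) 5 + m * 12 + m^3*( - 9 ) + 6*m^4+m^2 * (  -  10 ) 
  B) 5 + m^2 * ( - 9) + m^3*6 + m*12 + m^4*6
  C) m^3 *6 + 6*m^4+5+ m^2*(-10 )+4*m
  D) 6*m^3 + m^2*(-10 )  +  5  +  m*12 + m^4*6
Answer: D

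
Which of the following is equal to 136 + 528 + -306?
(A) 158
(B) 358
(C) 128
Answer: B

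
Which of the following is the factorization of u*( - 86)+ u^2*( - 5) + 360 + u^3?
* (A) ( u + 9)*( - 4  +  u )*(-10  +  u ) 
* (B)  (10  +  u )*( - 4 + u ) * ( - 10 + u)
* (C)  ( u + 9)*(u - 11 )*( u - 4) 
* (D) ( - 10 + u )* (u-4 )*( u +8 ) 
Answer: A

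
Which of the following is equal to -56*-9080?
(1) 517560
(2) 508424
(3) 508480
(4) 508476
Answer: 3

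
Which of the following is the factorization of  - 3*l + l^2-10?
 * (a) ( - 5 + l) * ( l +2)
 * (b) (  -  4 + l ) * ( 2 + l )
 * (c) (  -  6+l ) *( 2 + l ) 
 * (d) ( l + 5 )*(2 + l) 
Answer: a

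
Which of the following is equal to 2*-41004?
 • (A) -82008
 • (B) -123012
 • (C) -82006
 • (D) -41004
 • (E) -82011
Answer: A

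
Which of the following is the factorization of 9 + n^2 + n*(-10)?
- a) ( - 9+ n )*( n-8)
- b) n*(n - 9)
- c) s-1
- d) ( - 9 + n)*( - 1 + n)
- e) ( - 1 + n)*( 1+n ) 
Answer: d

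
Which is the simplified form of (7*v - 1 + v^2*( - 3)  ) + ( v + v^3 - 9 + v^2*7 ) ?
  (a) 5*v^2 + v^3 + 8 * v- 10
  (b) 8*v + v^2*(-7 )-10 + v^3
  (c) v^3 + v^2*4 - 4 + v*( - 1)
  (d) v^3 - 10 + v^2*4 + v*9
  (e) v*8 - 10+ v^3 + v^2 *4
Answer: e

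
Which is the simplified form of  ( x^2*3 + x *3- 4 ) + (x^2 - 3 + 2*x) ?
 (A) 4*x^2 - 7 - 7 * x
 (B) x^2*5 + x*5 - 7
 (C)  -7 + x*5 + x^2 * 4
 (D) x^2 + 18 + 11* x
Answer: C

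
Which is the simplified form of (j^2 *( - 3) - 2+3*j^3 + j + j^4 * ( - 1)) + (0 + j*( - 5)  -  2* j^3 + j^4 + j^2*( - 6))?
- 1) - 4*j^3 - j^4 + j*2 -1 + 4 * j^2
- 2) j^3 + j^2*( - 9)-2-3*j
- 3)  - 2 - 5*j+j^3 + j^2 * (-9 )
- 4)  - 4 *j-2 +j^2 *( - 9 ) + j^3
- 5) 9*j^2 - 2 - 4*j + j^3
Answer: 4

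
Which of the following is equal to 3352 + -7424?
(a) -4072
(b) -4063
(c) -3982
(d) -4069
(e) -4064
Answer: a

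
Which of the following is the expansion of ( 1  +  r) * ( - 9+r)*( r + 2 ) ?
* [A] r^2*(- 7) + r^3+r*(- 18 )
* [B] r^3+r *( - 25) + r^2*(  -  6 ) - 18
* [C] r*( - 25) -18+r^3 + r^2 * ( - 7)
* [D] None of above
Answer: B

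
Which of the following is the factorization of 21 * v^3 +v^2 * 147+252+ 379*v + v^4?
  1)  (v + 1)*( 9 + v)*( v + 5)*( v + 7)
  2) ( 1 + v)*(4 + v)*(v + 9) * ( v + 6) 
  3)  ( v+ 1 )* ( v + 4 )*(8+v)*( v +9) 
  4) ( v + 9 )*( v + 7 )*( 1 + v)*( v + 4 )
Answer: 4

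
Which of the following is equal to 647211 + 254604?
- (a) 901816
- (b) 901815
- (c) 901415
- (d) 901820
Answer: b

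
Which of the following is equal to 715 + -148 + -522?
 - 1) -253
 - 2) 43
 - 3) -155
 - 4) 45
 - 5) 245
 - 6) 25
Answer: 4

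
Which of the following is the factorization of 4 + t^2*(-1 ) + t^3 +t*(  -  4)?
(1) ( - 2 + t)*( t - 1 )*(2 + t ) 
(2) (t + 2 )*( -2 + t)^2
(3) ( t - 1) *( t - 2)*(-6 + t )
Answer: 1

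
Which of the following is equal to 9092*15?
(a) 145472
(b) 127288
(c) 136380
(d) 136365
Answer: c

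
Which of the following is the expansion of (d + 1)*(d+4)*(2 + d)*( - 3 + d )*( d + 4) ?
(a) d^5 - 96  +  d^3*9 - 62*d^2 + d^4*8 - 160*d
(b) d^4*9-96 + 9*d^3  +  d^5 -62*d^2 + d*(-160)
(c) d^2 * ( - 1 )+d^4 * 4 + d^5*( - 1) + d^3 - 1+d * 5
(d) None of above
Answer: a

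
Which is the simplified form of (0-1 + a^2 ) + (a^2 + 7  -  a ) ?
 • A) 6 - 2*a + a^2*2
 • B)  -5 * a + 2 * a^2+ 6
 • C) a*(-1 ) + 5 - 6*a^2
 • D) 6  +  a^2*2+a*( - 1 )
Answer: D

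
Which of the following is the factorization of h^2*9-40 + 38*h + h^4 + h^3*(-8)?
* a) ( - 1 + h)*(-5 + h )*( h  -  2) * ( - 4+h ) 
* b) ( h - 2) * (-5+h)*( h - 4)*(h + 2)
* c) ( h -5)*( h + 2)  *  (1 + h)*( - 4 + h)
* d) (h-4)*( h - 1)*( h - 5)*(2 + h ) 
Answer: d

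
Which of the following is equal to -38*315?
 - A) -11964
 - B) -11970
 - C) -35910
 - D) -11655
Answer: B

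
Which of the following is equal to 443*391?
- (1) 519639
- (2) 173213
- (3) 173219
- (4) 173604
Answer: 2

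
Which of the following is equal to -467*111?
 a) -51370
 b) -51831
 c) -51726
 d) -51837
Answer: d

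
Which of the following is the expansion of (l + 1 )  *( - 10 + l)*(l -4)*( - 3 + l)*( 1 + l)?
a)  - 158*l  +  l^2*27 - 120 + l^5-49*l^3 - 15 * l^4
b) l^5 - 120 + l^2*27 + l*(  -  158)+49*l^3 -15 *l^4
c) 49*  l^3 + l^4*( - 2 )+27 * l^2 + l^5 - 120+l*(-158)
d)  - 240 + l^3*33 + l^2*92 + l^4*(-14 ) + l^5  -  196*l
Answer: b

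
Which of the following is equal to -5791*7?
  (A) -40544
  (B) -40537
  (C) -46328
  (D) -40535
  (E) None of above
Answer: B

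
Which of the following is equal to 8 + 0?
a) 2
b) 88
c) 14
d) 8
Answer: d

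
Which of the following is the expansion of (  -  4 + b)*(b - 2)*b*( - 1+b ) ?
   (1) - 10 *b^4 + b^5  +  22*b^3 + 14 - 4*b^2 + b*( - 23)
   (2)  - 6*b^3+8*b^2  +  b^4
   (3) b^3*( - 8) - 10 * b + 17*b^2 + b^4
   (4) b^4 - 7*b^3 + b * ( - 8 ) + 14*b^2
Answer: 4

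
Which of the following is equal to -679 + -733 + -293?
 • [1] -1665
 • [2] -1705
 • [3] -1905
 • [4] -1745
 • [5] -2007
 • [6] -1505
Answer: 2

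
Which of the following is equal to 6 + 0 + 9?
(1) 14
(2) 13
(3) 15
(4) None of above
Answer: 3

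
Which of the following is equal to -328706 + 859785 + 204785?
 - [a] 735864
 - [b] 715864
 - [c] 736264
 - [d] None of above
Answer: a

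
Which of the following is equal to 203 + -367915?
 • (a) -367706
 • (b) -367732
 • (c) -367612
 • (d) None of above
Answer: d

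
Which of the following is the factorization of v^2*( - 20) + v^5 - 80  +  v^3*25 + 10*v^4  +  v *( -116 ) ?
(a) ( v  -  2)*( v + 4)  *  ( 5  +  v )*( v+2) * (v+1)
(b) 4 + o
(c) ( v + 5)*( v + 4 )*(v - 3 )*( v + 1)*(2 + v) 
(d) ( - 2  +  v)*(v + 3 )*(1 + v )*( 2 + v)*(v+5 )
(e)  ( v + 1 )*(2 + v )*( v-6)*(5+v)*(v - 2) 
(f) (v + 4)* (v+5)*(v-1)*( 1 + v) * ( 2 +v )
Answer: a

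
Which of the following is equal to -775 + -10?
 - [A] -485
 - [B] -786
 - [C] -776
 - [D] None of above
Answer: D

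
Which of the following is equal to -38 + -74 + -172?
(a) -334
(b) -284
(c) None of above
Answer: b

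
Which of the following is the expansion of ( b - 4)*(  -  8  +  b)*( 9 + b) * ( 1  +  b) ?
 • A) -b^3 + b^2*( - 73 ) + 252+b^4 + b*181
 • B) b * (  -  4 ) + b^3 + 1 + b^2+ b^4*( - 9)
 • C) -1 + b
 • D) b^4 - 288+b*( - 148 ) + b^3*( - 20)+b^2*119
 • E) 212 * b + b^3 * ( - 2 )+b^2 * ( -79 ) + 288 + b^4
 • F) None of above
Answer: E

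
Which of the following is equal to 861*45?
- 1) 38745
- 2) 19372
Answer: 1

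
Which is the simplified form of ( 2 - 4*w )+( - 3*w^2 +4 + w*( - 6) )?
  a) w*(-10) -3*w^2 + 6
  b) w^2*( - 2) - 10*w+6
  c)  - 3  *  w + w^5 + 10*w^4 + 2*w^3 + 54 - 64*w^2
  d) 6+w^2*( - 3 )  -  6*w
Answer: a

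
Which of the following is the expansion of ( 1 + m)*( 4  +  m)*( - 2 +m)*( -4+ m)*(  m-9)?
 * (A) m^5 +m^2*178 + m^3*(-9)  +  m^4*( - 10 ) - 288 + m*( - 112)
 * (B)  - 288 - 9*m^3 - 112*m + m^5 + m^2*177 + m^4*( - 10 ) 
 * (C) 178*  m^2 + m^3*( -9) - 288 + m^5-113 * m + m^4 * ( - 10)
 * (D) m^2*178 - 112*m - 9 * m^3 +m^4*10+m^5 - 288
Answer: A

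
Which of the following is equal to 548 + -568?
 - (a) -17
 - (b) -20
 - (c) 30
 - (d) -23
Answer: b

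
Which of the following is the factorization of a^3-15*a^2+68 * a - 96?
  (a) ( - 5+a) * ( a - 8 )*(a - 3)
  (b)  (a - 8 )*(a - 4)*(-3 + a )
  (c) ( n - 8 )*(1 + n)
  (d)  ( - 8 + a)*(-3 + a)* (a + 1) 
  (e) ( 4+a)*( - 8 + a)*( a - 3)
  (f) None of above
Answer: b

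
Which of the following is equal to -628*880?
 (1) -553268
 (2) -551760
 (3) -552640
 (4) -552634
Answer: 3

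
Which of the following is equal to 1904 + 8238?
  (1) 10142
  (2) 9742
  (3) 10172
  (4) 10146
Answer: 1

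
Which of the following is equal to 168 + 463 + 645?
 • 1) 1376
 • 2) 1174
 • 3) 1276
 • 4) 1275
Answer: 3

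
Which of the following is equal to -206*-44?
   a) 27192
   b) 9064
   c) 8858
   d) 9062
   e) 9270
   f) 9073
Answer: b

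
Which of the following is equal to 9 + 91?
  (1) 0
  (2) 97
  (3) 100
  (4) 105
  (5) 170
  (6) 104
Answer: 3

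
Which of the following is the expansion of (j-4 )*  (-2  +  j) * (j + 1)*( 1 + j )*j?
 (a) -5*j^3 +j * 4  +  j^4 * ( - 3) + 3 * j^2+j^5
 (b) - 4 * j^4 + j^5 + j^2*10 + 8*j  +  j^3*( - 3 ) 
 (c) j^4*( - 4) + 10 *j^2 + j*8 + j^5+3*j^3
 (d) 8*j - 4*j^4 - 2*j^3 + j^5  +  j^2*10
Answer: b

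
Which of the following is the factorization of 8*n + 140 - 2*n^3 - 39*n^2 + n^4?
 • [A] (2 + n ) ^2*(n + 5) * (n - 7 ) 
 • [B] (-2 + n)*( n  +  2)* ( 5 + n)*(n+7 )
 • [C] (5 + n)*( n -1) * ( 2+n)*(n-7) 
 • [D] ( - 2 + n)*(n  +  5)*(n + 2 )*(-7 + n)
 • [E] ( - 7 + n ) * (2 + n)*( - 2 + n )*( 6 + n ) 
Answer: D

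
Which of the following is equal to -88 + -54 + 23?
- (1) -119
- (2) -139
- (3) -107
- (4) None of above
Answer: 1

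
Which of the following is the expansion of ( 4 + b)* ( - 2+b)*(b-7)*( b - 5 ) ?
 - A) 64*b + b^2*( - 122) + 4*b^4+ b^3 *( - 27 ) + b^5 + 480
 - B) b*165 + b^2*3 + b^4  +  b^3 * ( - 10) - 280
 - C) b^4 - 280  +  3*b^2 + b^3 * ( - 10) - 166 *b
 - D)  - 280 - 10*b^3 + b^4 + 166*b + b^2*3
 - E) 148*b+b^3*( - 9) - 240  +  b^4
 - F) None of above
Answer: D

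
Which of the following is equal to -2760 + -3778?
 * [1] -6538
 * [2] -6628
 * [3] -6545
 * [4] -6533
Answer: 1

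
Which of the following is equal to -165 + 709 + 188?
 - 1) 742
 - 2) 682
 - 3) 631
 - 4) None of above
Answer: 4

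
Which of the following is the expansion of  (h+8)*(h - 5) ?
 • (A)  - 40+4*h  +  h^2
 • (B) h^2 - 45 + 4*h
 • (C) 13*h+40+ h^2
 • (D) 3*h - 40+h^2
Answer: D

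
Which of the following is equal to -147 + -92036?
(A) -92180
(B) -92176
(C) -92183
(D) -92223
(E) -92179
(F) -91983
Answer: C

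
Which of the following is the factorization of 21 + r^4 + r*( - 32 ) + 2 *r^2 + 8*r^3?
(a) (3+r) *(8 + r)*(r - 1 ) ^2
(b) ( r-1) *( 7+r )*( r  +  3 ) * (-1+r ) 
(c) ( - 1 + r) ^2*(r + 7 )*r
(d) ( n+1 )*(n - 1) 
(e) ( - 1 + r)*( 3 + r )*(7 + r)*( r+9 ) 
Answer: b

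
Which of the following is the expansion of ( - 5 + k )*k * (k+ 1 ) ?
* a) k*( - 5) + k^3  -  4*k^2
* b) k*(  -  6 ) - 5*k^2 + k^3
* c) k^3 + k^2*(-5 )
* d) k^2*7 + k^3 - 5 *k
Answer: a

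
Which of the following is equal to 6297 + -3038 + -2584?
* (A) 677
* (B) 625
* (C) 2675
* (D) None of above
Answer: D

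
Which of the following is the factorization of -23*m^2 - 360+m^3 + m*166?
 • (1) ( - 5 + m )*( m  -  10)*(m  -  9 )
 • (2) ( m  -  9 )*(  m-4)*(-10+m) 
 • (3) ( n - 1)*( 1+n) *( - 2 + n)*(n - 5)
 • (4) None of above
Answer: 2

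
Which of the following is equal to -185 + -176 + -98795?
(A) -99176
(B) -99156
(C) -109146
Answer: B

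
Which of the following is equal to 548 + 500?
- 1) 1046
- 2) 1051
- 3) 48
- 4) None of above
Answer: 4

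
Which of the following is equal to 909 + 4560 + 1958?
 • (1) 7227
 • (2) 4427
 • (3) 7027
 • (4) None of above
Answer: 4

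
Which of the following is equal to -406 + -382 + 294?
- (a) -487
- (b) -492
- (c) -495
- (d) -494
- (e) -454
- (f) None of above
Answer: d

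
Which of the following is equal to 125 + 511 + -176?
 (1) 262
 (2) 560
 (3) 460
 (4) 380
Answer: 3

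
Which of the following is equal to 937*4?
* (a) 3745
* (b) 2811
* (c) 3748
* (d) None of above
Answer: c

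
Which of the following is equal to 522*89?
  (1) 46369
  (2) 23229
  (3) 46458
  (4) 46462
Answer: 3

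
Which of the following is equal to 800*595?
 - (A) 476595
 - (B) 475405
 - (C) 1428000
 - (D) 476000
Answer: D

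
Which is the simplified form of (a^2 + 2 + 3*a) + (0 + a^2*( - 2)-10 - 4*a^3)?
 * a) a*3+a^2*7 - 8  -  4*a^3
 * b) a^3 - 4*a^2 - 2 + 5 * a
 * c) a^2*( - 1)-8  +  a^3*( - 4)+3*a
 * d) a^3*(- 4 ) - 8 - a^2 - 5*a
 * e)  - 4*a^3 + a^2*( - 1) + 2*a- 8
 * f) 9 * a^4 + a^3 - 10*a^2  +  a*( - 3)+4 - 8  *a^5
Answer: c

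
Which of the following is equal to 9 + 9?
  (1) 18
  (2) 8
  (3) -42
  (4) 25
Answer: 1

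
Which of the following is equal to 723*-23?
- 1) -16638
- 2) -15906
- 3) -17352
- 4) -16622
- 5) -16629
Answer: 5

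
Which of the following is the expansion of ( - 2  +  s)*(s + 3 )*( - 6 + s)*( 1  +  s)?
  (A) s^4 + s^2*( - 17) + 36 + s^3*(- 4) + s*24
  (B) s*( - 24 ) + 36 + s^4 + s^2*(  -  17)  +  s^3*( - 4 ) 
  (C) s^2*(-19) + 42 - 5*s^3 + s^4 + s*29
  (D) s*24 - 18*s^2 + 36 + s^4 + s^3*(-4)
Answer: A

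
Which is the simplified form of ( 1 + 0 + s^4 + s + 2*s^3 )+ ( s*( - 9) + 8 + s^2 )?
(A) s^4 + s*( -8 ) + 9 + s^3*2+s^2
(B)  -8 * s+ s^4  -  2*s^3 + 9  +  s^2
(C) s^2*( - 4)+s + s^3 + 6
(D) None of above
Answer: A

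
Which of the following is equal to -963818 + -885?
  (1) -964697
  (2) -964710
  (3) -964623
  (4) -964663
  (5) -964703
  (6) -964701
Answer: 5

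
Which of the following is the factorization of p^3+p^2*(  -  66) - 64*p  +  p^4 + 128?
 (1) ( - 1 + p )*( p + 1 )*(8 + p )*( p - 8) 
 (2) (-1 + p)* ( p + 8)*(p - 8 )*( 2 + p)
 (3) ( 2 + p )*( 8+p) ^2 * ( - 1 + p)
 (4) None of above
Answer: 2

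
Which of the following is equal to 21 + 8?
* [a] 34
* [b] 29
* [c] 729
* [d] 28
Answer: b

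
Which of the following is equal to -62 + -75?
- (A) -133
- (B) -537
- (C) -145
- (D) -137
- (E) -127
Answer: D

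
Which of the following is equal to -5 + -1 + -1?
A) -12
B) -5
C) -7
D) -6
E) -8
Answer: C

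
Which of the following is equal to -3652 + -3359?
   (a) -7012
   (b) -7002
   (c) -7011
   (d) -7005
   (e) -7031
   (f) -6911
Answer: c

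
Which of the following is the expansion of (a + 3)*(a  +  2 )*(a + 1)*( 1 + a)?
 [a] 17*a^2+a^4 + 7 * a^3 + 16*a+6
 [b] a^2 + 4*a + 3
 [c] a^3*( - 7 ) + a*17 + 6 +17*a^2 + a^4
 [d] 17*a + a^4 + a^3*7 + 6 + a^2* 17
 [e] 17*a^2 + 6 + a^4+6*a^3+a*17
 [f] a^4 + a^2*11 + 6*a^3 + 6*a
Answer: d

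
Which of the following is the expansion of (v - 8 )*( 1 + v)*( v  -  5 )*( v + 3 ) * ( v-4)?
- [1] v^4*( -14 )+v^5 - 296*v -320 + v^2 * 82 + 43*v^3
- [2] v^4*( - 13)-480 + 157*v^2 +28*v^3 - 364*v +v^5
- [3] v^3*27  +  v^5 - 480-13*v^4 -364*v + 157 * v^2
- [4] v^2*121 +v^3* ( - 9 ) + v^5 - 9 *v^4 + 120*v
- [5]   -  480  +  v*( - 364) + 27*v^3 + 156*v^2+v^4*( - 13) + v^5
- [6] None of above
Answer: 3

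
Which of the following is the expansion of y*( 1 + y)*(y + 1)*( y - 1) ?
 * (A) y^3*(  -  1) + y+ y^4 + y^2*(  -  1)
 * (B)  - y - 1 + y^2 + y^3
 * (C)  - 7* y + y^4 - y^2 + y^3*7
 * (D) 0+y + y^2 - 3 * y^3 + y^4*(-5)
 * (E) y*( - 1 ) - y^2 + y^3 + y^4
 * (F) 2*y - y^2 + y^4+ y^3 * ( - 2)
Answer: E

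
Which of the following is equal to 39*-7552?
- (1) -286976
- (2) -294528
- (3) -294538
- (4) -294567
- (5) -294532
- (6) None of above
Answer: 2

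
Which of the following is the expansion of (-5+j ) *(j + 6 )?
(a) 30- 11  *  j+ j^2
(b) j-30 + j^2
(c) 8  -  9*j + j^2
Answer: b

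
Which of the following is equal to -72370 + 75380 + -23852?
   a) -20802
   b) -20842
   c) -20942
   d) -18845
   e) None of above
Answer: b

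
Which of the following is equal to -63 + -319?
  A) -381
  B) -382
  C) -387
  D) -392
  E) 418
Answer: B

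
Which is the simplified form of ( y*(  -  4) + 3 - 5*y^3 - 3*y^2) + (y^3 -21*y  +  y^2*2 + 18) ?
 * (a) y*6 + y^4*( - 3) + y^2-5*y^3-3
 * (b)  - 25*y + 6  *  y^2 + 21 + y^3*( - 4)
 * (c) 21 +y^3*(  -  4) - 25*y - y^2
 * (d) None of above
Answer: c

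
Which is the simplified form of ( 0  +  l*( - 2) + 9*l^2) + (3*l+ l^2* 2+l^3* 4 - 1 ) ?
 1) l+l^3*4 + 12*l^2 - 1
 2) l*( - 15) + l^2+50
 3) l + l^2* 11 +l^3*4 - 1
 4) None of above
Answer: 3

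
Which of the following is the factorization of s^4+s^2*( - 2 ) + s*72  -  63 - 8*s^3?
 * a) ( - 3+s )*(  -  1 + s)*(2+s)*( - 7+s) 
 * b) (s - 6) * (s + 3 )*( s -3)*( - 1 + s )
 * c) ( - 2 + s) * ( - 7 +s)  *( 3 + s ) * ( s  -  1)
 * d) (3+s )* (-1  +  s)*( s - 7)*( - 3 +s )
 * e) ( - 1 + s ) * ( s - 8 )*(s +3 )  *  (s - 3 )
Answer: d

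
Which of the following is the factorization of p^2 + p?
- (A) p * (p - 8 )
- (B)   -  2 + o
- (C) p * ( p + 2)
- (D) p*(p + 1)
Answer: D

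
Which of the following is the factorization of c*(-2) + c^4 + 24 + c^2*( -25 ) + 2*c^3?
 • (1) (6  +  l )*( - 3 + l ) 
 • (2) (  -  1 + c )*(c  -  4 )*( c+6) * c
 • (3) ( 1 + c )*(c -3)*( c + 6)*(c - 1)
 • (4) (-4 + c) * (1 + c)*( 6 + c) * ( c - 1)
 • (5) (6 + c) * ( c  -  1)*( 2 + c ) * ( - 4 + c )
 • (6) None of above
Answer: 4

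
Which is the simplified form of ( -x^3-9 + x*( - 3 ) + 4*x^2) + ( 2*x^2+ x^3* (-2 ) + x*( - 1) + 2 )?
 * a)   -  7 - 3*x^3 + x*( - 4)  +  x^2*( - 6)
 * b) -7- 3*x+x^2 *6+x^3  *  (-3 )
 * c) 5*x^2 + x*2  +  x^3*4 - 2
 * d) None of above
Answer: d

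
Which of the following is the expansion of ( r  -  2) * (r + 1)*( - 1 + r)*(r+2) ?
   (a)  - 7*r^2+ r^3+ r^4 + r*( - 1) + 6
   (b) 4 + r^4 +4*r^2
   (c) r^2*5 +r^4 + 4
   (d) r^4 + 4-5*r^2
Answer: d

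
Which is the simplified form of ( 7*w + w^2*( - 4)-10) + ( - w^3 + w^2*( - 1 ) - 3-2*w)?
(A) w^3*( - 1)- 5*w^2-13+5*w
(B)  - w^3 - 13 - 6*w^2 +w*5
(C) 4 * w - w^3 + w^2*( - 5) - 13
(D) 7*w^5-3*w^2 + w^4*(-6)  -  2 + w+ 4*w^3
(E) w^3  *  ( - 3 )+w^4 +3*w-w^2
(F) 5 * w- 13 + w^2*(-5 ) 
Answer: A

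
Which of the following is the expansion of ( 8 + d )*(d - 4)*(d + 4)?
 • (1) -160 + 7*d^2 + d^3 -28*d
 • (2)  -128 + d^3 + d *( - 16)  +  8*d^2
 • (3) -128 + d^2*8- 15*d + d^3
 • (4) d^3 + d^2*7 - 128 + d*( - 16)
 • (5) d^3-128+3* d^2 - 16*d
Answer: 2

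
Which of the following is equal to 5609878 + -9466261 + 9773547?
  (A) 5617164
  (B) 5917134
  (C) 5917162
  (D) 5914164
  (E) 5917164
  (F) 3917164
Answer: E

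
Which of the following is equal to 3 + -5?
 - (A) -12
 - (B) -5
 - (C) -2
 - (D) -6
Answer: C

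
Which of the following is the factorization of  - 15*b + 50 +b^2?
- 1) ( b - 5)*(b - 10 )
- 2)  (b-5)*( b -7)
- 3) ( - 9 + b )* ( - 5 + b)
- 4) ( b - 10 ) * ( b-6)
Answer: 1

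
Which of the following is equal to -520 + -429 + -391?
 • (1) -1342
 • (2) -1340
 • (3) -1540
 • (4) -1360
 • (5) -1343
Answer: 2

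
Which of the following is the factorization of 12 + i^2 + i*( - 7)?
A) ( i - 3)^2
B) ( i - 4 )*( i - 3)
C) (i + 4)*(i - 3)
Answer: B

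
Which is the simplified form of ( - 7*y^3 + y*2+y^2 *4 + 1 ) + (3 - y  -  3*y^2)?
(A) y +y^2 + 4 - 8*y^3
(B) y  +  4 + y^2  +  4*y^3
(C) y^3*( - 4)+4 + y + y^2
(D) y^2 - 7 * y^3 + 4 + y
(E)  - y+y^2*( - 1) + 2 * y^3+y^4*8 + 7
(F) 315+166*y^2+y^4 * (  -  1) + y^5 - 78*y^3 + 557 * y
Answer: D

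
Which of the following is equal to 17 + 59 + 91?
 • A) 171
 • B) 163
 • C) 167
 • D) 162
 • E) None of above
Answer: C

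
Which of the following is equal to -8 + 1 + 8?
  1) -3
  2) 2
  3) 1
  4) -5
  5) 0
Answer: 3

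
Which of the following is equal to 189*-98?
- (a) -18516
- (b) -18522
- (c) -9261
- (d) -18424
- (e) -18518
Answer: b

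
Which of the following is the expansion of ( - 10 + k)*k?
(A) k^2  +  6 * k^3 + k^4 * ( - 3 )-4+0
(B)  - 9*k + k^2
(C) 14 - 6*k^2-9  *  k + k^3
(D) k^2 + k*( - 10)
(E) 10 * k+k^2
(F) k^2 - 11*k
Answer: D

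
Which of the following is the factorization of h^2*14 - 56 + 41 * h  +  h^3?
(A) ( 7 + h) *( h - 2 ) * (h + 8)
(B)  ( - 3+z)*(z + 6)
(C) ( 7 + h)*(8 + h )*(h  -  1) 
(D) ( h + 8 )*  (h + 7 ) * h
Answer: C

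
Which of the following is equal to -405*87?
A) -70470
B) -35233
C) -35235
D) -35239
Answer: C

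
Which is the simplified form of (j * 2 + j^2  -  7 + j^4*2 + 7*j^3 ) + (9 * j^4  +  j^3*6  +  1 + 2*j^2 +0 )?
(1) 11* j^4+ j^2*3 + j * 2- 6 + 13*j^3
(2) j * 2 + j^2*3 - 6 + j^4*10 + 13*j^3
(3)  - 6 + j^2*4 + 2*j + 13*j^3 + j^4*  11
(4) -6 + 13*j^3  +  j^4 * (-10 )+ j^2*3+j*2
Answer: 1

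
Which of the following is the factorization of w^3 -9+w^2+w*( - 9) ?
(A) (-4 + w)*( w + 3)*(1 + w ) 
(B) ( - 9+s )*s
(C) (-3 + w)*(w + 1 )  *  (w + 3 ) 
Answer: C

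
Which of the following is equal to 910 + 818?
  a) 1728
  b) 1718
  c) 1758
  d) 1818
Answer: a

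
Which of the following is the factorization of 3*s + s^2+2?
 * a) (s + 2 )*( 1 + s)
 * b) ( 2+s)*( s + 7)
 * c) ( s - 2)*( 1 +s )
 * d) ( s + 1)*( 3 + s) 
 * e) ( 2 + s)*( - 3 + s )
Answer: a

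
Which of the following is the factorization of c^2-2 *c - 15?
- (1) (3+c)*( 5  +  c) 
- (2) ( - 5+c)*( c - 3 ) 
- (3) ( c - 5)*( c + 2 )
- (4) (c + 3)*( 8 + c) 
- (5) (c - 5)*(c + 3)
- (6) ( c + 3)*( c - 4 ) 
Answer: 5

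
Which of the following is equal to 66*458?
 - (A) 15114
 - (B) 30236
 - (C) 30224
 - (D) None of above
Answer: D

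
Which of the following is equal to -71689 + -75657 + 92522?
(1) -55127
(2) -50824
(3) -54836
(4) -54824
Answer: 4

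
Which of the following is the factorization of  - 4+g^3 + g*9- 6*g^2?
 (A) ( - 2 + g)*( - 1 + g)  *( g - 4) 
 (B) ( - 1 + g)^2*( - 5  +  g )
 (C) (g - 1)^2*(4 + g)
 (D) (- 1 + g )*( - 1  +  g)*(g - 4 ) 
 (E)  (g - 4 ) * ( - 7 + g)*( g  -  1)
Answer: D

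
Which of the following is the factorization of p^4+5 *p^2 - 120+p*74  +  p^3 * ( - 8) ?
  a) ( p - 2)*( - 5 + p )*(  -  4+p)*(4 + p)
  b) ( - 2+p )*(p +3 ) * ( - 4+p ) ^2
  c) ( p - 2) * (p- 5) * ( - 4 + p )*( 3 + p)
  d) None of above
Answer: c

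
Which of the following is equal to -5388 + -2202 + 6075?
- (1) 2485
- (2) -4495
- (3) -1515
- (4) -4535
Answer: 3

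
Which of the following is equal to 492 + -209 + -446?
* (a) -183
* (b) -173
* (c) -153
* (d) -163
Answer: d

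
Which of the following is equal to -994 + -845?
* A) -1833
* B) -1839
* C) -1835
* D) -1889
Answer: B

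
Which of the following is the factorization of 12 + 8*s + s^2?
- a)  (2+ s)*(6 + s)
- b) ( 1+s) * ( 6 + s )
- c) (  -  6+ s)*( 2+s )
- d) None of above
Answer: a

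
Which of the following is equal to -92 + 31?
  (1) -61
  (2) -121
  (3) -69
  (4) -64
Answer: 1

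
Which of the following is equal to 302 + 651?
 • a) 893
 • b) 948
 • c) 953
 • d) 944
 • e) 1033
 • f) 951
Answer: c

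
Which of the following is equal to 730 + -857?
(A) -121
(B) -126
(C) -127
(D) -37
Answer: C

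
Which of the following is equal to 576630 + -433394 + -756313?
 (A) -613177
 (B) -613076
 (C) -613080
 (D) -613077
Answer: D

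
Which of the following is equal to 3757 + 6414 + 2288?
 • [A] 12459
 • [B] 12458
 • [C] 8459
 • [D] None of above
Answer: A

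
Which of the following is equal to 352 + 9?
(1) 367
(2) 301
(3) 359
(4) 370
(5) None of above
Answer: 5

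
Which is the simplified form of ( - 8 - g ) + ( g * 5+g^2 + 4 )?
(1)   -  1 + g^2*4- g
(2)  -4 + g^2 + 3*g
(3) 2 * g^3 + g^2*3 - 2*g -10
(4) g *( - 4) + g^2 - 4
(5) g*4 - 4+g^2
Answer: 5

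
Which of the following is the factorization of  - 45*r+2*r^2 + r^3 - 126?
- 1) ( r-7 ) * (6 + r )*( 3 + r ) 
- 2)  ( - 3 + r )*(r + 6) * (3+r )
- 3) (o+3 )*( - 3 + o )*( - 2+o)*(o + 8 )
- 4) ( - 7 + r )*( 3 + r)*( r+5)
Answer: 1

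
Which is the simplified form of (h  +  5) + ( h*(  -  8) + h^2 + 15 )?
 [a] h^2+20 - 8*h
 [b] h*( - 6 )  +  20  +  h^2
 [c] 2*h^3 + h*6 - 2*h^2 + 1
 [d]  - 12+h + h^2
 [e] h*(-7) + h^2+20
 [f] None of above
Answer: e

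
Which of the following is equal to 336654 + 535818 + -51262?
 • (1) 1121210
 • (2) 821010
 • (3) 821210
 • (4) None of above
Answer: 3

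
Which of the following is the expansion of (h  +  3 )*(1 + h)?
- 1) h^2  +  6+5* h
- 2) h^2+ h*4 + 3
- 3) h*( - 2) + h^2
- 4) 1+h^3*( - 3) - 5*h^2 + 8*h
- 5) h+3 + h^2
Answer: 2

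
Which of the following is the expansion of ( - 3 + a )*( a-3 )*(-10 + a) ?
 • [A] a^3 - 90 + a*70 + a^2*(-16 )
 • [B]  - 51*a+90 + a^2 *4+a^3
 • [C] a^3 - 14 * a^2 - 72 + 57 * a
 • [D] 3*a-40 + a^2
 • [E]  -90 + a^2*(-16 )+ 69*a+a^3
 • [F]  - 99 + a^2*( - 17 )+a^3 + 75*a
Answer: E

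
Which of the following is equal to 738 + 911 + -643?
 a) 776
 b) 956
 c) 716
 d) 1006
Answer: d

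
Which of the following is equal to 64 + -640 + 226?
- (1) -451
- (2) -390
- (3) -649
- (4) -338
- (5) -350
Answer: 5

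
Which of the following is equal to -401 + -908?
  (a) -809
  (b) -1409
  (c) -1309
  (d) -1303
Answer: c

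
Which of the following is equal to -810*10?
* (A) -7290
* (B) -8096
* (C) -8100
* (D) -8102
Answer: C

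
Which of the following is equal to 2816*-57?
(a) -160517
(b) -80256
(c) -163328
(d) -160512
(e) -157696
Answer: d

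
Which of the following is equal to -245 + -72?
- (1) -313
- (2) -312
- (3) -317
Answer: 3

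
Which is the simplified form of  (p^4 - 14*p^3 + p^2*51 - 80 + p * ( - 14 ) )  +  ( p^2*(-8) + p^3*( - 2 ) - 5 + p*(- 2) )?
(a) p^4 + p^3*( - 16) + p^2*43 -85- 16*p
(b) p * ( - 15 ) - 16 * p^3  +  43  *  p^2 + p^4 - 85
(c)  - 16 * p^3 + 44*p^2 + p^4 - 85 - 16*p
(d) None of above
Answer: a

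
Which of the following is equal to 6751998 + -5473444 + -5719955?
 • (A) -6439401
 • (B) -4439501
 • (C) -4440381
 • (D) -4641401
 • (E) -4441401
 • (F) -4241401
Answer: E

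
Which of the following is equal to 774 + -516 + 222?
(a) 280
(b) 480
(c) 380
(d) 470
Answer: b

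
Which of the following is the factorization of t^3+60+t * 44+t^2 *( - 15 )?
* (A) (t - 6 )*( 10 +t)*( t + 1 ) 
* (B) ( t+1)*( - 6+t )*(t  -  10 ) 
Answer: B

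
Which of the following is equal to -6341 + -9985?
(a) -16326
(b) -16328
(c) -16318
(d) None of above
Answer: a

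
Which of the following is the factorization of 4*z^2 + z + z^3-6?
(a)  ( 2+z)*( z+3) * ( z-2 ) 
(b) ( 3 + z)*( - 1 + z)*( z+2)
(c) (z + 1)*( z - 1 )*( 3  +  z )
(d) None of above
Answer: b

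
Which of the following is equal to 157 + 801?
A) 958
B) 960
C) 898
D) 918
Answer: A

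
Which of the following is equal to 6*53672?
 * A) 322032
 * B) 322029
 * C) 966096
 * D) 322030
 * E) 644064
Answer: A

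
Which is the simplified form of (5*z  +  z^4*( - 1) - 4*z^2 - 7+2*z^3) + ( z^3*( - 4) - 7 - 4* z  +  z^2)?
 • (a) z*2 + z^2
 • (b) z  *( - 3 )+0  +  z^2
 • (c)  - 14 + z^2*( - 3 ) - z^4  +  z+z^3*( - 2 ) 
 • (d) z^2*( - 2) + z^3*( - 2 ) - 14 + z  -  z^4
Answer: c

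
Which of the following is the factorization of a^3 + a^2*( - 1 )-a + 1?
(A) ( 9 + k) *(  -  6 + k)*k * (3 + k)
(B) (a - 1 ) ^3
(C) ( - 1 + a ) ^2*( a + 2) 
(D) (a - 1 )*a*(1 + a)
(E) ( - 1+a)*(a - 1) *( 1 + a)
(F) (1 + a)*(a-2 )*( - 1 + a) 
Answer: E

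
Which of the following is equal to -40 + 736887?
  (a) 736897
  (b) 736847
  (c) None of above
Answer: b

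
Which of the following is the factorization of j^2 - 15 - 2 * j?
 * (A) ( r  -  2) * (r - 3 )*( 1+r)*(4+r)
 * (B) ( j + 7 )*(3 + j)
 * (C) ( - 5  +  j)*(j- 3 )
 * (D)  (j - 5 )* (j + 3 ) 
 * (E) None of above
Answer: D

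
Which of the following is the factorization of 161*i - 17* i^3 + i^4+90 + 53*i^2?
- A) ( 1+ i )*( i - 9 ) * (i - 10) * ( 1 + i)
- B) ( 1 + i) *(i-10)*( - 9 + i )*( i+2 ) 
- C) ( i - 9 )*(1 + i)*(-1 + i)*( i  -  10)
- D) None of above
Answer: A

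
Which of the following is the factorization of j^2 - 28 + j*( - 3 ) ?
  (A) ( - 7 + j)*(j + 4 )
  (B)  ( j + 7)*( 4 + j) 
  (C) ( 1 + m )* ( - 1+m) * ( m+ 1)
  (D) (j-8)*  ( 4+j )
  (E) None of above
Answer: A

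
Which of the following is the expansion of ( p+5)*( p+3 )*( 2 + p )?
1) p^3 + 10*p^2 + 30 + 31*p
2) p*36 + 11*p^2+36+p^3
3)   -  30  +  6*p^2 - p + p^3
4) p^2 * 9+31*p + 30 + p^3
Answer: 1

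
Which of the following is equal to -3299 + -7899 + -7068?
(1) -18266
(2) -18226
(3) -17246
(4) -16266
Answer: 1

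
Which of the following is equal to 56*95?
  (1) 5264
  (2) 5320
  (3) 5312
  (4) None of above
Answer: 2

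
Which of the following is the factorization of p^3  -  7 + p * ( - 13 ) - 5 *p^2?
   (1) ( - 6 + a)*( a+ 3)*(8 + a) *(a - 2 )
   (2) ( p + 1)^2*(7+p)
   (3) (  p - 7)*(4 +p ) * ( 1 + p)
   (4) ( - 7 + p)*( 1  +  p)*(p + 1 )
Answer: 4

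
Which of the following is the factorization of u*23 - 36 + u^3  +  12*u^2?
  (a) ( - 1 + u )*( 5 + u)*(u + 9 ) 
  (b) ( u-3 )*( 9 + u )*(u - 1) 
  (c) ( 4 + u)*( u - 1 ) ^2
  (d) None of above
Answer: d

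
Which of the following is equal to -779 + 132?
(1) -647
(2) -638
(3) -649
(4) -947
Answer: 1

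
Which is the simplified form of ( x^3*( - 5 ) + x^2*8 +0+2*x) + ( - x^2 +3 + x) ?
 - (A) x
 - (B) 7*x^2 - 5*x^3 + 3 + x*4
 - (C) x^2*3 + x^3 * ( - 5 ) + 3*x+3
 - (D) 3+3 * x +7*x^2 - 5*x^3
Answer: D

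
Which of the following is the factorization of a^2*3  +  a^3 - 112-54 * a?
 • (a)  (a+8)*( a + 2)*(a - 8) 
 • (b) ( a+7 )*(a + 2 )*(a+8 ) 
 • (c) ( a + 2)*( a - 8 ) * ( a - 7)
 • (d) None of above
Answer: d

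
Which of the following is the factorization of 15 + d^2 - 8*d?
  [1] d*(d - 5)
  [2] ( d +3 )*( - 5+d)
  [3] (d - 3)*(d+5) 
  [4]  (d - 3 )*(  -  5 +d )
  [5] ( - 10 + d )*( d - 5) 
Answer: 4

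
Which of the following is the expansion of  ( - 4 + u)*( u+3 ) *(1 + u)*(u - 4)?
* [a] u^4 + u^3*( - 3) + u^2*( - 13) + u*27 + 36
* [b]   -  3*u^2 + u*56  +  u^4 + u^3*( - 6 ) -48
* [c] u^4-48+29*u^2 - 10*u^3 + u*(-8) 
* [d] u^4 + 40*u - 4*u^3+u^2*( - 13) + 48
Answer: d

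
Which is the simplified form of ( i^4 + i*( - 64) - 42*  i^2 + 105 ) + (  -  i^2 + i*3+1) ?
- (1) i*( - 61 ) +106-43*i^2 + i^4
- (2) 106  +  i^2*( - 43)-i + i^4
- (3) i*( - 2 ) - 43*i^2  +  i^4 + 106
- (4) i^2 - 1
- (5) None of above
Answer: 1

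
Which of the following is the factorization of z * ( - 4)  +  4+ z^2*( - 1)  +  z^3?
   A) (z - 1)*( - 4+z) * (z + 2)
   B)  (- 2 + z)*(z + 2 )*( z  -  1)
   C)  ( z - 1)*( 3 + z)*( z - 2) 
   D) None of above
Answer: B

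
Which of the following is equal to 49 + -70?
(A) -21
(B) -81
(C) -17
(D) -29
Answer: A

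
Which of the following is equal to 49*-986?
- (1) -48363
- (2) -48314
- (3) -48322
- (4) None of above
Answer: 2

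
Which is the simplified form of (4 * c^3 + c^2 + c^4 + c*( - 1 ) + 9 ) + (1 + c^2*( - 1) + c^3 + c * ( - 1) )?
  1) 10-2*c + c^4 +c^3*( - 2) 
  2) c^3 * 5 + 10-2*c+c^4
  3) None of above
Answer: 2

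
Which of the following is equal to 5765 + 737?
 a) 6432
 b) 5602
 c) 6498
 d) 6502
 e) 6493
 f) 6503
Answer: d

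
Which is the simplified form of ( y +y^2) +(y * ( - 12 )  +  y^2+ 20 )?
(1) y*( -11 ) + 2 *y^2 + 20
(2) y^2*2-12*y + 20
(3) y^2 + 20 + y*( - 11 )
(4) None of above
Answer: 1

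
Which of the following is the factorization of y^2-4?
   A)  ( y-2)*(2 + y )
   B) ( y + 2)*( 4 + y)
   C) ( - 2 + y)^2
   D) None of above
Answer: A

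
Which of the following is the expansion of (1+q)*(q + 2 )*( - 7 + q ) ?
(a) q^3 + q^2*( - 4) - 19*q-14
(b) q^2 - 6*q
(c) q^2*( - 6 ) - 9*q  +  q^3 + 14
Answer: a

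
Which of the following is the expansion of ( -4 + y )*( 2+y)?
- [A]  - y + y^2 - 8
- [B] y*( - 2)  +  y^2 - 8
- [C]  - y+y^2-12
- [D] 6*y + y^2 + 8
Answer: B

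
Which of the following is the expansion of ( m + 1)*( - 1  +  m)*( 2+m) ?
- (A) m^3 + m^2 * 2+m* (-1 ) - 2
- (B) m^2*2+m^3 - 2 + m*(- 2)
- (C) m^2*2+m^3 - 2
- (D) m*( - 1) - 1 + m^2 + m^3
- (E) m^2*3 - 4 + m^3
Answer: A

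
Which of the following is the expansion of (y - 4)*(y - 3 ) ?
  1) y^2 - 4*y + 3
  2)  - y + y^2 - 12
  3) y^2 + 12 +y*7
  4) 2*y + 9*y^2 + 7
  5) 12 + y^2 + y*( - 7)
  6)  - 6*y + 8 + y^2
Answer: 5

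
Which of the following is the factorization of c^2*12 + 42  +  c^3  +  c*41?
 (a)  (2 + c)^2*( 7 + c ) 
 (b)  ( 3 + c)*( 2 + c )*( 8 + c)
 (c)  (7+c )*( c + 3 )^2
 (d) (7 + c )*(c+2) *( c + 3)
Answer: d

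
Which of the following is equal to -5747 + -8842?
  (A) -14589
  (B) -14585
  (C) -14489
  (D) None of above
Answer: A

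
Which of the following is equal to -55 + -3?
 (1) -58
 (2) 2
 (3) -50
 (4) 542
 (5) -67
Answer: 1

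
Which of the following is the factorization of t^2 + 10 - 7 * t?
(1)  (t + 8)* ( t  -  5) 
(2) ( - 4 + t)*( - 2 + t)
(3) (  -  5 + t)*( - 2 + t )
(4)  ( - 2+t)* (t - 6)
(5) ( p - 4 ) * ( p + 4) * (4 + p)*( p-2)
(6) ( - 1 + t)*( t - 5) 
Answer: 3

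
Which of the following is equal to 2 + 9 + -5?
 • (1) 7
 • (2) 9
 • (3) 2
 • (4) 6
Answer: 4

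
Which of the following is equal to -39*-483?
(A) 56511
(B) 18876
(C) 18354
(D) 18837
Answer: D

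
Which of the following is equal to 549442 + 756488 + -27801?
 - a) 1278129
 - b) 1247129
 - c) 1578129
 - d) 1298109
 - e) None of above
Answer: a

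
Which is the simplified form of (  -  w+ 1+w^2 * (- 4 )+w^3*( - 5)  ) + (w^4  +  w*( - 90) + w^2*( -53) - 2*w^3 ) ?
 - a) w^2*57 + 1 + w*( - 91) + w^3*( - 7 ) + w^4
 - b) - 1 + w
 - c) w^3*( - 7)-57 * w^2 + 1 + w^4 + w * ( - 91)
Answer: c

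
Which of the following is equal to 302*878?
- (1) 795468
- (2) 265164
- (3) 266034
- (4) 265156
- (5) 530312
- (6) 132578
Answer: 4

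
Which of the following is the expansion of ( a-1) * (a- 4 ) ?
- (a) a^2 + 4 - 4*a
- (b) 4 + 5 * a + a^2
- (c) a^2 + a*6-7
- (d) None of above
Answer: d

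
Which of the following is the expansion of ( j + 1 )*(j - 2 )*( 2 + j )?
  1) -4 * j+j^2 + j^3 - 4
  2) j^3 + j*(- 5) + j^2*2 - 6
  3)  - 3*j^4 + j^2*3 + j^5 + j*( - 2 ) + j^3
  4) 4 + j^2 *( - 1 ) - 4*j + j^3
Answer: 1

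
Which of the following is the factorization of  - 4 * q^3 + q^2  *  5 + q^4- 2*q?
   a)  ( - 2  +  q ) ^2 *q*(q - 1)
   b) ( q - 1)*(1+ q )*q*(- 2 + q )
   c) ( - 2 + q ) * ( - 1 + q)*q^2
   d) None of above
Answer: d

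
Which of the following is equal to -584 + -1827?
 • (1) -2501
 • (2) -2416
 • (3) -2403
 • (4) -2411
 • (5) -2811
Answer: 4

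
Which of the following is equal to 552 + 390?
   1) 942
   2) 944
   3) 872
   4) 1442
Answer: 1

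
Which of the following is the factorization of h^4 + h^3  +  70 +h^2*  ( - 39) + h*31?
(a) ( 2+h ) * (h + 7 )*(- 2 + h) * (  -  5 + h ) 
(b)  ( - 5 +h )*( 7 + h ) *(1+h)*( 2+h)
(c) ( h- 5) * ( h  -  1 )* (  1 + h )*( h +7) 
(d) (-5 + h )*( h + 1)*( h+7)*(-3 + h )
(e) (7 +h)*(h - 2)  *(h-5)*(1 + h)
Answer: e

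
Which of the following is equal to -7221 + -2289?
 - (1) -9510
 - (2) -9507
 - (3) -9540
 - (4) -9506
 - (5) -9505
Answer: 1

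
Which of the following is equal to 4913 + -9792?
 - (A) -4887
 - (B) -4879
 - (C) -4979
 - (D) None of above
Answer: B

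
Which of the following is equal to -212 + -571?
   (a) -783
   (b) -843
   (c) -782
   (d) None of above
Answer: a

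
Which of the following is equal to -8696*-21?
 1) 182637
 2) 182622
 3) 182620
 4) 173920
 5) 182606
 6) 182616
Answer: 6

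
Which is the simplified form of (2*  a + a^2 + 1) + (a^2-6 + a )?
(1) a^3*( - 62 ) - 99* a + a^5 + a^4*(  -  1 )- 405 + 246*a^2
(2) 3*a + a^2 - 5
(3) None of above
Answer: 3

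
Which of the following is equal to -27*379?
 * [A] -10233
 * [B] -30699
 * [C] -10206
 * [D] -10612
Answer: A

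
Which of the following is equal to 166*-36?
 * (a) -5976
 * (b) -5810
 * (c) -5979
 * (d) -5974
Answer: a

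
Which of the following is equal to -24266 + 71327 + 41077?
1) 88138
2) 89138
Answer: 1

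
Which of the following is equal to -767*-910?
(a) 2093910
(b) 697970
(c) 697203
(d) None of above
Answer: b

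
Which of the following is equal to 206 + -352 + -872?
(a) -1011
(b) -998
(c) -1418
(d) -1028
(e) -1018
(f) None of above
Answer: e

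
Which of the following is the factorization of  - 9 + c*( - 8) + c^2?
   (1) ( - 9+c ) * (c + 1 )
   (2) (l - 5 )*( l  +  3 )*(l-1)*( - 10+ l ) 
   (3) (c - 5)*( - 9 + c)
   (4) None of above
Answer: 1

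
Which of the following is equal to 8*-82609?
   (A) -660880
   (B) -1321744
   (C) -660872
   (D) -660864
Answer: C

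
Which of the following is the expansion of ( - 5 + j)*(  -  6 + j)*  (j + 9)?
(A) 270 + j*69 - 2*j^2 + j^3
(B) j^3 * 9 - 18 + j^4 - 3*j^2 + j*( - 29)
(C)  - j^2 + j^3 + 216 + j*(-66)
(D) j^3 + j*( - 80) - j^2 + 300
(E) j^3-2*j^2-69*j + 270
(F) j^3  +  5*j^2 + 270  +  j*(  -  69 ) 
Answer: E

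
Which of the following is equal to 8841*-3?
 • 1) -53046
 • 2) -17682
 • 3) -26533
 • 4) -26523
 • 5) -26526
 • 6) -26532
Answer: 4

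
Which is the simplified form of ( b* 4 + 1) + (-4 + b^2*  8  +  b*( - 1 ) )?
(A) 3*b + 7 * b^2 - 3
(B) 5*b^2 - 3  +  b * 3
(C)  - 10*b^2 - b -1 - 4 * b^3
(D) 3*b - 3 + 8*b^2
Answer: D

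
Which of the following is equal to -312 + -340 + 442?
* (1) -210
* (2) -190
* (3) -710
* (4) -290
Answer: 1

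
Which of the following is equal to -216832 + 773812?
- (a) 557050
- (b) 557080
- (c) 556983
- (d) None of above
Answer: d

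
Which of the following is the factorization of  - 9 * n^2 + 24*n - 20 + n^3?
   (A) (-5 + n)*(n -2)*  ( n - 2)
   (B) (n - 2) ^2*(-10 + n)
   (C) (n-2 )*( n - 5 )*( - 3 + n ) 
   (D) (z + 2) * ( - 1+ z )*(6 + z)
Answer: A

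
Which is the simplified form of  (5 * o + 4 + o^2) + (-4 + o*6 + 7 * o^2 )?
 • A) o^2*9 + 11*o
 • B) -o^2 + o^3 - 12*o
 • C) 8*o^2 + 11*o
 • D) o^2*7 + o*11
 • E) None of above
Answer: C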